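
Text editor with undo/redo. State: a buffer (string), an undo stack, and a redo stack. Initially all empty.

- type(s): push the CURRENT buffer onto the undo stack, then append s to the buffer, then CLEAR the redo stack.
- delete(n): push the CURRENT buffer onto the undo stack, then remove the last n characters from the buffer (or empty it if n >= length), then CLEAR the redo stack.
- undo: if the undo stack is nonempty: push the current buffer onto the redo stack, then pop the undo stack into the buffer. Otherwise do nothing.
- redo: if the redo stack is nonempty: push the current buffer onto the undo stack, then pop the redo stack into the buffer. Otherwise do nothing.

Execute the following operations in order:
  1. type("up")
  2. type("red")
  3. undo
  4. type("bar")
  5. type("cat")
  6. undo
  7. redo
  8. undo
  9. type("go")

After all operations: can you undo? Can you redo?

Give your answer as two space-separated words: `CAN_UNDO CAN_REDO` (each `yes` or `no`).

Answer: yes no

Derivation:
After op 1 (type): buf='up' undo_depth=1 redo_depth=0
After op 2 (type): buf='upred' undo_depth=2 redo_depth=0
After op 3 (undo): buf='up' undo_depth=1 redo_depth=1
After op 4 (type): buf='upbar' undo_depth=2 redo_depth=0
After op 5 (type): buf='upbarcat' undo_depth=3 redo_depth=0
After op 6 (undo): buf='upbar' undo_depth=2 redo_depth=1
After op 7 (redo): buf='upbarcat' undo_depth=3 redo_depth=0
After op 8 (undo): buf='upbar' undo_depth=2 redo_depth=1
After op 9 (type): buf='upbargo' undo_depth=3 redo_depth=0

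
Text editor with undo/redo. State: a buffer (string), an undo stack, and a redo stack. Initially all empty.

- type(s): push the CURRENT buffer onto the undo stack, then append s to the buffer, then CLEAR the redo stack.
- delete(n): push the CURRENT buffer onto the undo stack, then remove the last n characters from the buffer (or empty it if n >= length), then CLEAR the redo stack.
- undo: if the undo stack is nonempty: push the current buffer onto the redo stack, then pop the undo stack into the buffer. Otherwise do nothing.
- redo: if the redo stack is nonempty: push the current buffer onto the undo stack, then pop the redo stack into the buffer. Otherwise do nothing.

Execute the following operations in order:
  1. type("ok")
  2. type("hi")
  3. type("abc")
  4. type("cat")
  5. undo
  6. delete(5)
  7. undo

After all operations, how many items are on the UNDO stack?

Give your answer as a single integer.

After op 1 (type): buf='ok' undo_depth=1 redo_depth=0
After op 2 (type): buf='okhi' undo_depth=2 redo_depth=0
After op 3 (type): buf='okhiabc' undo_depth=3 redo_depth=0
After op 4 (type): buf='okhiabccat' undo_depth=4 redo_depth=0
After op 5 (undo): buf='okhiabc' undo_depth=3 redo_depth=1
After op 6 (delete): buf='ok' undo_depth=4 redo_depth=0
After op 7 (undo): buf='okhiabc' undo_depth=3 redo_depth=1

Answer: 3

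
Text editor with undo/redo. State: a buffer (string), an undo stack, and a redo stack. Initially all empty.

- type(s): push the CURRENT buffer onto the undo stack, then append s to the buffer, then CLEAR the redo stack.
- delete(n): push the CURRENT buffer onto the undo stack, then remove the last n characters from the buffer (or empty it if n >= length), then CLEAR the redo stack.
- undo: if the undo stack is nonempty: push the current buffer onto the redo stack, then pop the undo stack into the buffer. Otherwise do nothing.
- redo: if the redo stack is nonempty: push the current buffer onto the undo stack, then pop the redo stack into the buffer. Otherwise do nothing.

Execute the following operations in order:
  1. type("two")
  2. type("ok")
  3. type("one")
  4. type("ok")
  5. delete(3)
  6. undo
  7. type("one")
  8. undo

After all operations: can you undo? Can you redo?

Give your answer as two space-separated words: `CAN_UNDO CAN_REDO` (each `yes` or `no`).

After op 1 (type): buf='two' undo_depth=1 redo_depth=0
After op 2 (type): buf='twook' undo_depth=2 redo_depth=0
After op 3 (type): buf='twookone' undo_depth=3 redo_depth=0
After op 4 (type): buf='twookoneok' undo_depth=4 redo_depth=0
After op 5 (delete): buf='twookon' undo_depth=5 redo_depth=0
After op 6 (undo): buf='twookoneok' undo_depth=4 redo_depth=1
After op 7 (type): buf='twookoneokone' undo_depth=5 redo_depth=0
After op 8 (undo): buf='twookoneok' undo_depth=4 redo_depth=1

Answer: yes yes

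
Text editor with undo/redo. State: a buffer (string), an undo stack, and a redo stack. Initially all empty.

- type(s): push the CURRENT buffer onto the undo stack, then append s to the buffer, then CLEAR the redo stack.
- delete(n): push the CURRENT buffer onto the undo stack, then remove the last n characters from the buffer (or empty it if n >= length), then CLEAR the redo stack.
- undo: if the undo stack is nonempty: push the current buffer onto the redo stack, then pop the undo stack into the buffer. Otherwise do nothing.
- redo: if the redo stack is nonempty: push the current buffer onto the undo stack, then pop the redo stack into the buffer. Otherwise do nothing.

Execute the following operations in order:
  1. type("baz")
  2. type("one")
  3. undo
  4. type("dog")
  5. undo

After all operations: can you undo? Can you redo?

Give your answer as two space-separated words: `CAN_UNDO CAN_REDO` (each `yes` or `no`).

Answer: yes yes

Derivation:
After op 1 (type): buf='baz' undo_depth=1 redo_depth=0
After op 2 (type): buf='bazone' undo_depth=2 redo_depth=0
After op 3 (undo): buf='baz' undo_depth=1 redo_depth=1
After op 4 (type): buf='bazdog' undo_depth=2 redo_depth=0
After op 5 (undo): buf='baz' undo_depth=1 redo_depth=1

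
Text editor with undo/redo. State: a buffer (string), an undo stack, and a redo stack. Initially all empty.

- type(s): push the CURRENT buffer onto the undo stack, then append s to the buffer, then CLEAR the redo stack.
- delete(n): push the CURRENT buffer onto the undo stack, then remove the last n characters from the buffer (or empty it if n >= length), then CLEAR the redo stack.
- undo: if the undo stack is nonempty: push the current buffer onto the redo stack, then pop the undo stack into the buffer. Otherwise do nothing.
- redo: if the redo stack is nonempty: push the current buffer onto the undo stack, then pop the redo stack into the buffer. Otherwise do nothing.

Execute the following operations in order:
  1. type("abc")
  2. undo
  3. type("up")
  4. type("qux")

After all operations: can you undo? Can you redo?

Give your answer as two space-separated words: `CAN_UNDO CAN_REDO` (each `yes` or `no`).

After op 1 (type): buf='abc' undo_depth=1 redo_depth=0
After op 2 (undo): buf='(empty)' undo_depth=0 redo_depth=1
After op 3 (type): buf='up' undo_depth=1 redo_depth=0
After op 4 (type): buf='upqux' undo_depth=2 redo_depth=0

Answer: yes no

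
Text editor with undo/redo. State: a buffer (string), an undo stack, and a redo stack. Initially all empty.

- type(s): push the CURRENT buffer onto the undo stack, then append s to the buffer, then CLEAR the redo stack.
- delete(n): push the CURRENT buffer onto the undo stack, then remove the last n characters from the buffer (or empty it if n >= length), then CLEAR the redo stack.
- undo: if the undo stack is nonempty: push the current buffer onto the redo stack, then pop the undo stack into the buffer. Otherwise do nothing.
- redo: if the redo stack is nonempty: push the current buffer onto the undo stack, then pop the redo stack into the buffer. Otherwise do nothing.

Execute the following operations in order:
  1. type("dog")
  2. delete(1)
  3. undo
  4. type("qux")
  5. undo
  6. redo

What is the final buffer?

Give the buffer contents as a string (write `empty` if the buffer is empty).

Answer: dogqux

Derivation:
After op 1 (type): buf='dog' undo_depth=1 redo_depth=0
After op 2 (delete): buf='do' undo_depth=2 redo_depth=0
After op 3 (undo): buf='dog' undo_depth=1 redo_depth=1
After op 4 (type): buf='dogqux' undo_depth=2 redo_depth=0
After op 5 (undo): buf='dog' undo_depth=1 redo_depth=1
After op 6 (redo): buf='dogqux' undo_depth=2 redo_depth=0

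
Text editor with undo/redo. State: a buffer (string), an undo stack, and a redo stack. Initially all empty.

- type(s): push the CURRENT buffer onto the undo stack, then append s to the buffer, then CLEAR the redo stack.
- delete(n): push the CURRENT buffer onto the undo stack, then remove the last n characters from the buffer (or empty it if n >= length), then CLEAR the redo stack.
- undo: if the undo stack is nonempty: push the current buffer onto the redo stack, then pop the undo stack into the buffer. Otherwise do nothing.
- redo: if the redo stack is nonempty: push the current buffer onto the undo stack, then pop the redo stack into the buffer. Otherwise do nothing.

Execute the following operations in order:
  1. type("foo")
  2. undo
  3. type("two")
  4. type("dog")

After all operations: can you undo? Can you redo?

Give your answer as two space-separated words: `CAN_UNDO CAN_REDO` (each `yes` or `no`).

Answer: yes no

Derivation:
After op 1 (type): buf='foo' undo_depth=1 redo_depth=0
After op 2 (undo): buf='(empty)' undo_depth=0 redo_depth=1
After op 3 (type): buf='two' undo_depth=1 redo_depth=0
After op 4 (type): buf='twodog' undo_depth=2 redo_depth=0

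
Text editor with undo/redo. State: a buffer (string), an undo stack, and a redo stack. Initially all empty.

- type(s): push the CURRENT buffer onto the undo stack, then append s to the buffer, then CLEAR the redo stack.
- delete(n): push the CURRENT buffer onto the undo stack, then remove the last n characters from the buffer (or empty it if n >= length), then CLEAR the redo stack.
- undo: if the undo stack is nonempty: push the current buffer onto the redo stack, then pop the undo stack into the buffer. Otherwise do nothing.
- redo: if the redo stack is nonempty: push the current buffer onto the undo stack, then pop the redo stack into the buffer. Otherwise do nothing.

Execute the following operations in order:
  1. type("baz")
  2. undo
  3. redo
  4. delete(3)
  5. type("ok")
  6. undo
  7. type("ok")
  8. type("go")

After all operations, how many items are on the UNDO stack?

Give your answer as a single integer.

After op 1 (type): buf='baz' undo_depth=1 redo_depth=0
After op 2 (undo): buf='(empty)' undo_depth=0 redo_depth=1
After op 3 (redo): buf='baz' undo_depth=1 redo_depth=0
After op 4 (delete): buf='(empty)' undo_depth=2 redo_depth=0
After op 5 (type): buf='ok' undo_depth=3 redo_depth=0
After op 6 (undo): buf='(empty)' undo_depth=2 redo_depth=1
After op 7 (type): buf='ok' undo_depth=3 redo_depth=0
After op 8 (type): buf='okgo' undo_depth=4 redo_depth=0

Answer: 4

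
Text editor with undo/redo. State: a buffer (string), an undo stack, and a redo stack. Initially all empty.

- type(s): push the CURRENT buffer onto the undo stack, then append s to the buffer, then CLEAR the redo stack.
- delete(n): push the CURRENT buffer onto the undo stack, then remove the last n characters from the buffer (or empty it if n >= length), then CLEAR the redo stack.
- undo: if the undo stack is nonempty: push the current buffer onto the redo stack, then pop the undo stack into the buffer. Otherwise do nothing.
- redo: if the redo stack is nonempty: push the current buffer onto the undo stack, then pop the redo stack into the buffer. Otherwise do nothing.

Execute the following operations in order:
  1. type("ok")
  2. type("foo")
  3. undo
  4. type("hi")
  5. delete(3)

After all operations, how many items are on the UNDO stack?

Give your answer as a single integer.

After op 1 (type): buf='ok' undo_depth=1 redo_depth=0
After op 2 (type): buf='okfoo' undo_depth=2 redo_depth=0
After op 3 (undo): buf='ok' undo_depth=1 redo_depth=1
After op 4 (type): buf='okhi' undo_depth=2 redo_depth=0
After op 5 (delete): buf='o' undo_depth=3 redo_depth=0

Answer: 3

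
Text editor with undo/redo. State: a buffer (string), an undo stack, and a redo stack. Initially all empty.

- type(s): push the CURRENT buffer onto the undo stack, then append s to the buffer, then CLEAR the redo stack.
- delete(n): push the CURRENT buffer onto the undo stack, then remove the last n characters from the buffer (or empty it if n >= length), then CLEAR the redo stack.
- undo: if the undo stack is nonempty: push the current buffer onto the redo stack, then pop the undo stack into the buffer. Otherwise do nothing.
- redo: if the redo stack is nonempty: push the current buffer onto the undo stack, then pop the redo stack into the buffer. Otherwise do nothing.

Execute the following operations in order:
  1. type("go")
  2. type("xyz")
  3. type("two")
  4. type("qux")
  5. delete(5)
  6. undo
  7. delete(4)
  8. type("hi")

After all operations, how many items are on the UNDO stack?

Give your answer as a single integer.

After op 1 (type): buf='go' undo_depth=1 redo_depth=0
After op 2 (type): buf='goxyz' undo_depth=2 redo_depth=0
After op 3 (type): buf='goxyztwo' undo_depth=3 redo_depth=0
After op 4 (type): buf='goxyztwoqux' undo_depth=4 redo_depth=0
After op 5 (delete): buf='goxyzt' undo_depth=5 redo_depth=0
After op 6 (undo): buf='goxyztwoqux' undo_depth=4 redo_depth=1
After op 7 (delete): buf='goxyztw' undo_depth=5 redo_depth=0
After op 8 (type): buf='goxyztwhi' undo_depth=6 redo_depth=0

Answer: 6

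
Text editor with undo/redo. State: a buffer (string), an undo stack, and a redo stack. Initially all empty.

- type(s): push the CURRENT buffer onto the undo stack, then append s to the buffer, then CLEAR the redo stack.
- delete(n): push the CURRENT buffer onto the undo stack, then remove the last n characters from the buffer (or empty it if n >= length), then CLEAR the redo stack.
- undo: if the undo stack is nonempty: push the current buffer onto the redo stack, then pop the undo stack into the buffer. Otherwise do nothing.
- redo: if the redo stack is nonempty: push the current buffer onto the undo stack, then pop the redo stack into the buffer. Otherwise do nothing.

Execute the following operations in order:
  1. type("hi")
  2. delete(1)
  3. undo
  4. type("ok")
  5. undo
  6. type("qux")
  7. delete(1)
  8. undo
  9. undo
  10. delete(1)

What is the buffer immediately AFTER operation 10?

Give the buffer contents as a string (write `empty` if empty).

Answer: h

Derivation:
After op 1 (type): buf='hi' undo_depth=1 redo_depth=0
After op 2 (delete): buf='h' undo_depth=2 redo_depth=0
After op 3 (undo): buf='hi' undo_depth=1 redo_depth=1
After op 4 (type): buf='hiok' undo_depth=2 redo_depth=0
After op 5 (undo): buf='hi' undo_depth=1 redo_depth=1
After op 6 (type): buf='hiqux' undo_depth=2 redo_depth=0
After op 7 (delete): buf='hiqu' undo_depth=3 redo_depth=0
After op 8 (undo): buf='hiqux' undo_depth=2 redo_depth=1
After op 9 (undo): buf='hi' undo_depth=1 redo_depth=2
After op 10 (delete): buf='h' undo_depth=2 redo_depth=0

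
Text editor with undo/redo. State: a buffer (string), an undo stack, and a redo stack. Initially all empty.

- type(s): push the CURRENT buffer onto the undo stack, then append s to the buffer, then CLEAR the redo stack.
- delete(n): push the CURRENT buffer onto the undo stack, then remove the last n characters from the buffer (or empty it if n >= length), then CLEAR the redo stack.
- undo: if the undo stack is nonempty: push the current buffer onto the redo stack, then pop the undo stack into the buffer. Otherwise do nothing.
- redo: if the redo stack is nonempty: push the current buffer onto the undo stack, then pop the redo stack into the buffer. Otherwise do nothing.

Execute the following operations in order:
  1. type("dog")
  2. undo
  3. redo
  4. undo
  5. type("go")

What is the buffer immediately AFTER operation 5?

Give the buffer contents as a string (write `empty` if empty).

Answer: go

Derivation:
After op 1 (type): buf='dog' undo_depth=1 redo_depth=0
After op 2 (undo): buf='(empty)' undo_depth=0 redo_depth=1
After op 3 (redo): buf='dog' undo_depth=1 redo_depth=0
After op 4 (undo): buf='(empty)' undo_depth=0 redo_depth=1
After op 5 (type): buf='go' undo_depth=1 redo_depth=0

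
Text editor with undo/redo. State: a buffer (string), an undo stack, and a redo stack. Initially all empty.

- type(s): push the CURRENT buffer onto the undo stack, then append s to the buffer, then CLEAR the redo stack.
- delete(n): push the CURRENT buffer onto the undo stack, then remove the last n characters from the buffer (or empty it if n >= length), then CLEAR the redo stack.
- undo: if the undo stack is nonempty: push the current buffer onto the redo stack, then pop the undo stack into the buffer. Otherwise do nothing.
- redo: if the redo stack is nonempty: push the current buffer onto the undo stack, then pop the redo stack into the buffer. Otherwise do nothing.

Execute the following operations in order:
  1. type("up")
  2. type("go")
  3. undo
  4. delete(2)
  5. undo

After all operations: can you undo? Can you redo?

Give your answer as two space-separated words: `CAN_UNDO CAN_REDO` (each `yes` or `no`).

After op 1 (type): buf='up' undo_depth=1 redo_depth=0
After op 2 (type): buf='upgo' undo_depth=2 redo_depth=0
After op 3 (undo): buf='up' undo_depth=1 redo_depth=1
After op 4 (delete): buf='(empty)' undo_depth=2 redo_depth=0
After op 5 (undo): buf='up' undo_depth=1 redo_depth=1

Answer: yes yes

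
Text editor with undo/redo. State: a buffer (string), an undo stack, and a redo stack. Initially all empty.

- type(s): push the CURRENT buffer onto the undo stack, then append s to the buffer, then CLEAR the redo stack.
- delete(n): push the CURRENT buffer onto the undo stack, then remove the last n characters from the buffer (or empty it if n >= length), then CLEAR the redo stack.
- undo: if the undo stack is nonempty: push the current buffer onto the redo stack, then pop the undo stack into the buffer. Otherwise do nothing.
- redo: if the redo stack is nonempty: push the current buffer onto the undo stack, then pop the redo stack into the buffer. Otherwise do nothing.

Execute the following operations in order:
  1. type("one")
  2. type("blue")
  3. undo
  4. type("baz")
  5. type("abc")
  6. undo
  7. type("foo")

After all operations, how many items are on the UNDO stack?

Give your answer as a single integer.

Answer: 3

Derivation:
After op 1 (type): buf='one' undo_depth=1 redo_depth=0
After op 2 (type): buf='oneblue' undo_depth=2 redo_depth=0
After op 3 (undo): buf='one' undo_depth=1 redo_depth=1
After op 4 (type): buf='onebaz' undo_depth=2 redo_depth=0
After op 5 (type): buf='onebazabc' undo_depth=3 redo_depth=0
After op 6 (undo): buf='onebaz' undo_depth=2 redo_depth=1
After op 7 (type): buf='onebazfoo' undo_depth=3 redo_depth=0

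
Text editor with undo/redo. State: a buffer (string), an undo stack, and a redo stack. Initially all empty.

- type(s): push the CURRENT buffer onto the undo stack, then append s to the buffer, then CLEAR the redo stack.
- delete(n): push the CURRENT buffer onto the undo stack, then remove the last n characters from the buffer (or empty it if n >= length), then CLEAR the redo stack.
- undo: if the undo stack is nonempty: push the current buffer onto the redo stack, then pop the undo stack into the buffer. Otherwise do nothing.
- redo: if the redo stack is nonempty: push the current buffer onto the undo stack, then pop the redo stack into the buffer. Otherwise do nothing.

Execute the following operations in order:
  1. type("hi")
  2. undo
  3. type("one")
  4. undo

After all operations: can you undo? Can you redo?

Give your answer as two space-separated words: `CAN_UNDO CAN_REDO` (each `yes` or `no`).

After op 1 (type): buf='hi' undo_depth=1 redo_depth=0
After op 2 (undo): buf='(empty)' undo_depth=0 redo_depth=1
After op 3 (type): buf='one' undo_depth=1 redo_depth=0
After op 4 (undo): buf='(empty)' undo_depth=0 redo_depth=1

Answer: no yes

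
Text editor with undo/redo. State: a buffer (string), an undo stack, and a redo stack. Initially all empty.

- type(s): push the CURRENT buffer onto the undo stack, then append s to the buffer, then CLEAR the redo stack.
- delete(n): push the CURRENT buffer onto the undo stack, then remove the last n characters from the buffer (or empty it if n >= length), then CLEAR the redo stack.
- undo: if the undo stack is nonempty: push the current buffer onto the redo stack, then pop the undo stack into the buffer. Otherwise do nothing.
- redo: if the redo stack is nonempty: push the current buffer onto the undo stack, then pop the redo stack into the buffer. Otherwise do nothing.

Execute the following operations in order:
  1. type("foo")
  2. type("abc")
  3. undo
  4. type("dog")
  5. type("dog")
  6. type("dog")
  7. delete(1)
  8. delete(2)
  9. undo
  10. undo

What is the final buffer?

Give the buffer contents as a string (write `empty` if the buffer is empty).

After op 1 (type): buf='foo' undo_depth=1 redo_depth=0
After op 2 (type): buf='fooabc' undo_depth=2 redo_depth=0
After op 3 (undo): buf='foo' undo_depth=1 redo_depth=1
After op 4 (type): buf='foodog' undo_depth=2 redo_depth=0
After op 5 (type): buf='foodogdog' undo_depth=3 redo_depth=0
After op 6 (type): buf='foodogdogdog' undo_depth=4 redo_depth=0
After op 7 (delete): buf='foodogdogdo' undo_depth=5 redo_depth=0
After op 8 (delete): buf='foodogdog' undo_depth=6 redo_depth=0
After op 9 (undo): buf='foodogdogdo' undo_depth=5 redo_depth=1
After op 10 (undo): buf='foodogdogdog' undo_depth=4 redo_depth=2

Answer: foodogdogdog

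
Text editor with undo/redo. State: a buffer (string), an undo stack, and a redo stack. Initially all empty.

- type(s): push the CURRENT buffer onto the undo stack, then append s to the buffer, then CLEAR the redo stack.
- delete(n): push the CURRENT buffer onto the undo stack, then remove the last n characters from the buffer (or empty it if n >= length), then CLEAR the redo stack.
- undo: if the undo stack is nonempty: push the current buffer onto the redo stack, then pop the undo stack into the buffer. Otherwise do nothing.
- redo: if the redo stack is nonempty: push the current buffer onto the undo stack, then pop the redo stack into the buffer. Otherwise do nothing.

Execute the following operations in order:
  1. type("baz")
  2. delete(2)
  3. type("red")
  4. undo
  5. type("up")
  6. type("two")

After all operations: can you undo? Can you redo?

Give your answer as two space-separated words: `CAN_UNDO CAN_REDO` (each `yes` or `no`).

After op 1 (type): buf='baz' undo_depth=1 redo_depth=0
After op 2 (delete): buf='b' undo_depth=2 redo_depth=0
After op 3 (type): buf='bred' undo_depth=3 redo_depth=0
After op 4 (undo): buf='b' undo_depth=2 redo_depth=1
After op 5 (type): buf='bup' undo_depth=3 redo_depth=0
After op 6 (type): buf='buptwo' undo_depth=4 redo_depth=0

Answer: yes no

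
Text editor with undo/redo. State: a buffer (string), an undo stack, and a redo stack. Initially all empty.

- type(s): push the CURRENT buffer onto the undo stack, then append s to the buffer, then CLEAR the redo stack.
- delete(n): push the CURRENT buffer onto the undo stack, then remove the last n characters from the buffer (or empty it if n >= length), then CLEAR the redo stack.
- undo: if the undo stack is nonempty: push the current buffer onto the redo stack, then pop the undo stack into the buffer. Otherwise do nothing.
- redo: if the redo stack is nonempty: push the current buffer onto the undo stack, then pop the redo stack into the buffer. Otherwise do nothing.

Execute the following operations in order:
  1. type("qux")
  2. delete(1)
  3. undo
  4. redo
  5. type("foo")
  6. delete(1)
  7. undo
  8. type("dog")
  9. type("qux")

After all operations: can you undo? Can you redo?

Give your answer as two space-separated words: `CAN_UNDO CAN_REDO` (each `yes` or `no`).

Answer: yes no

Derivation:
After op 1 (type): buf='qux' undo_depth=1 redo_depth=0
After op 2 (delete): buf='qu' undo_depth=2 redo_depth=0
After op 3 (undo): buf='qux' undo_depth=1 redo_depth=1
After op 4 (redo): buf='qu' undo_depth=2 redo_depth=0
After op 5 (type): buf='qufoo' undo_depth=3 redo_depth=0
After op 6 (delete): buf='qufo' undo_depth=4 redo_depth=0
After op 7 (undo): buf='qufoo' undo_depth=3 redo_depth=1
After op 8 (type): buf='qufoodog' undo_depth=4 redo_depth=0
After op 9 (type): buf='qufoodogqux' undo_depth=5 redo_depth=0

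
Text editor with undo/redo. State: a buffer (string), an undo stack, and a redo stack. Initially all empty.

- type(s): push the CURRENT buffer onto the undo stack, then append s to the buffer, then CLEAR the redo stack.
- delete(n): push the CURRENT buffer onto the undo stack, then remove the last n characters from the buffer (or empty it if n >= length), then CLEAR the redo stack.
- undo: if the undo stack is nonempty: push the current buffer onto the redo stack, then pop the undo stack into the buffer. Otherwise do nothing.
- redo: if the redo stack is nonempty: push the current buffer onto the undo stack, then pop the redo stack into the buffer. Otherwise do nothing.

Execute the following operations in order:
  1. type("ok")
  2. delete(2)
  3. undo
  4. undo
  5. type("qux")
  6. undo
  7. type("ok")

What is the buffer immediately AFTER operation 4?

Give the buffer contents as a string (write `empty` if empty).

After op 1 (type): buf='ok' undo_depth=1 redo_depth=0
After op 2 (delete): buf='(empty)' undo_depth=2 redo_depth=0
After op 3 (undo): buf='ok' undo_depth=1 redo_depth=1
After op 4 (undo): buf='(empty)' undo_depth=0 redo_depth=2

Answer: empty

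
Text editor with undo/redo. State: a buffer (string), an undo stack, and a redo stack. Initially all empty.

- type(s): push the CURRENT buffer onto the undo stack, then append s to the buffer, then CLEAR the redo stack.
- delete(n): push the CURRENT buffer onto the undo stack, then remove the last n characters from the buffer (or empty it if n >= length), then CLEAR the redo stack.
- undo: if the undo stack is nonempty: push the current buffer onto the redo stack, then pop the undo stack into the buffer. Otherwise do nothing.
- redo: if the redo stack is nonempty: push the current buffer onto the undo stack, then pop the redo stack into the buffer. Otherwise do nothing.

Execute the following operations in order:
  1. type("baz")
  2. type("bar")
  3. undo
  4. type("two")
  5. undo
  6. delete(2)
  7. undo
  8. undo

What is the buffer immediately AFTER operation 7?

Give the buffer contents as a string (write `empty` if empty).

Answer: baz

Derivation:
After op 1 (type): buf='baz' undo_depth=1 redo_depth=0
After op 2 (type): buf='bazbar' undo_depth=2 redo_depth=0
After op 3 (undo): buf='baz' undo_depth=1 redo_depth=1
After op 4 (type): buf='baztwo' undo_depth=2 redo_depth=0
After op 5 (undo): buf='baz' undo_depth=1 redo_depth=1
After op 6 (delete): buf='b' undo_depth=2 redo_depth=0
After op 7 (undo): buf='baz' undo_depth=1 redo_depth=1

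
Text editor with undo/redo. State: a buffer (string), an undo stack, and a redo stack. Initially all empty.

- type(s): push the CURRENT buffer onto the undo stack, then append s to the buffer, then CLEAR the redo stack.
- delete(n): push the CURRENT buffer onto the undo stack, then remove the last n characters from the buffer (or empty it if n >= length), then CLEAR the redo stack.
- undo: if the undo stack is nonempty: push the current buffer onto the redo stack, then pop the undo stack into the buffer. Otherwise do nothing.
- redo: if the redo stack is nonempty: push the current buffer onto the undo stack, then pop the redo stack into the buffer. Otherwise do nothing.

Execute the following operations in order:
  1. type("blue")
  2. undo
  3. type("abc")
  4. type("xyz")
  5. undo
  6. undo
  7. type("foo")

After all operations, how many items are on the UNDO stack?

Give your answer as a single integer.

Answer: 1

Derivation:
After op 1 (type): buf='blue' undo_depth=1 redo_depth=0
After op 2 (undo): buf='(empty)' undo_depth=0 redo_depth=1
After op 3 (type): buf='abc' undo_depth=1 redo_depth=0
After op 4 (type): buf='abcxyz' undo_depth=2 redo_depth=0
After op 5 (undo): buf='abc' undo_depth=1 redo_depth=1
After op 6 (undo): buf='(empty)' undo_depth=0 redo_depth=2
After op 7 (type): buf='foo' undo_depth=1 redo_depth=0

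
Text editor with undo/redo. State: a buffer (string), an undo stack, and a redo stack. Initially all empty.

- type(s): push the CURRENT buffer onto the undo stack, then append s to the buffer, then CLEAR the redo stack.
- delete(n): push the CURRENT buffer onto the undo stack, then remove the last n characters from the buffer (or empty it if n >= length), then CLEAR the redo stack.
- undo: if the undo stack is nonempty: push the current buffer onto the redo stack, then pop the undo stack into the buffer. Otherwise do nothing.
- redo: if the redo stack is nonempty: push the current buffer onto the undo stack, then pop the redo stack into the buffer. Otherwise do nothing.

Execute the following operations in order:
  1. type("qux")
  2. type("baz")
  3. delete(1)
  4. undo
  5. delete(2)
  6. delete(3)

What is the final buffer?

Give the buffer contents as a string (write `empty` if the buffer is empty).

After op 1 (type): buf='qux' undo_depth=1 redo_depth=0
After op 2 (type): buf='quxbaz' undo_depth=2 redo_depth=0
After op 3 (delete): buf='quxba' undo_depth=3 redo_depth=0
After op 4 (undo): buf='quxbaz' undo_depth=2 redo_depth=1
After op 5 (delete): buf='quxb' undo_depth=3 redo_depth=0
After op 6 (delete): buf='q' undo_depth=4 redo_depth=0

Answer: q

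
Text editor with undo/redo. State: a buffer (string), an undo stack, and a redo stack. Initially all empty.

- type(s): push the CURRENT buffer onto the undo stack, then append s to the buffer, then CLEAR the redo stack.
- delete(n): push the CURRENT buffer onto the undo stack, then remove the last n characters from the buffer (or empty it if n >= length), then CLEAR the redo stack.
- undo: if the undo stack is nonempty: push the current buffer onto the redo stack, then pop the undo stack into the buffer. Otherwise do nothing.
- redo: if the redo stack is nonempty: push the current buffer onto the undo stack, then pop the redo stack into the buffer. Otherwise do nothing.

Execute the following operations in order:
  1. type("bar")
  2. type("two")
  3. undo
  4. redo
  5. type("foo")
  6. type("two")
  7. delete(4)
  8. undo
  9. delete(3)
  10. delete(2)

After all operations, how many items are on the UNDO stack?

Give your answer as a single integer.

After op 1 (type): buf='bar' undo_depth=1 redo_depth=0
After op 2 (type): buf='bartwo' undo_depth=2 redo_depth=0
After op 3 (undo): buf='bar' undo_depth=1 redo_depth=1
After op 4 (redo): buf='bartwo' undo_depth=2 redo_depth=0
After op 5 (type): buf='bartwofoo' undo_depth=3 redo_depth=0
After op 6 (type): buf='bartwofootwo' undo_depth=4 redo_depth=0
After op 7 (delete): buf='bartwofo' undo_depth=5 redo_depth=0
After op 8 (undo): buf='bartwofootwo' undo_depth=4 redo_depth=1
After op 9 (delete): buf='bartwofoo' undo_depth=5 redo_depth=0
After op 10 (delete): buf='bartwof' undo_depth=6 redo_depth=0

Answer: 6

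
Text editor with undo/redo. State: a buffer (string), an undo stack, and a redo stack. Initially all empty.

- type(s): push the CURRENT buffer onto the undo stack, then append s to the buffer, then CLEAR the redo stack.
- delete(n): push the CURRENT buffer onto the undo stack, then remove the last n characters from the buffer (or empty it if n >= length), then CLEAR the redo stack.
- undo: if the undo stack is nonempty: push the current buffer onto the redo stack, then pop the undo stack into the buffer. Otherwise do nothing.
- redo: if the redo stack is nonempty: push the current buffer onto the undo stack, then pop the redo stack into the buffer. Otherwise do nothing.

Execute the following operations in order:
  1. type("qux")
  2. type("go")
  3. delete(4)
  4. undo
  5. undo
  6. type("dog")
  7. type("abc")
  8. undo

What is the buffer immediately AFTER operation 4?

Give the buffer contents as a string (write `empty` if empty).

Answer: quxgo

Derivation:
After op 1 (type): buf='qux' undo_depth=1 redo_depth=0
After op 2 (type): buf='quxgo' undo_depth=2 redo_depth=0
After op 3 (delete): buf='q' undo_depth=3 redo_depth=0
After op 4 (undo): buf='quxgo' undo_depth=2 redo_depth=1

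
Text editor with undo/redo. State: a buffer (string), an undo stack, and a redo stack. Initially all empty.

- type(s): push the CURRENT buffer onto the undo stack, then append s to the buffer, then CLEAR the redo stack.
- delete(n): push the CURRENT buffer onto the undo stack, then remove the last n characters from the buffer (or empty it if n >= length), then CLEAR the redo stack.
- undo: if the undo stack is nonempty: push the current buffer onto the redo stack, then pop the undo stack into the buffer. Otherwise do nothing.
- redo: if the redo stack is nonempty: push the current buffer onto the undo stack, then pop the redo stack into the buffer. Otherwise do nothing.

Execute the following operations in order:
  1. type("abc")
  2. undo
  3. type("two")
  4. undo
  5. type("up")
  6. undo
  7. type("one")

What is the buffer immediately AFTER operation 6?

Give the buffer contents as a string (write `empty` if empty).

Answer: empty

Derivation:
After op 1 (type): buf='abc' undo_depth=1 redo_depth=0
After op 2 (undo): buf='(empty)' undo_depth=0 redo_depth=1
After op 3 (type): buf='two' undo_depth=1 redo_depth=0
After op 4 (undo): buf='(empty)' undo_depth=0 redo_depth=1
After op 5 (type): buf='up' undo_depth=1 redo_depth=0
After op 6 (undo): buf='(empty)' undo_depth=0 redo_depth=1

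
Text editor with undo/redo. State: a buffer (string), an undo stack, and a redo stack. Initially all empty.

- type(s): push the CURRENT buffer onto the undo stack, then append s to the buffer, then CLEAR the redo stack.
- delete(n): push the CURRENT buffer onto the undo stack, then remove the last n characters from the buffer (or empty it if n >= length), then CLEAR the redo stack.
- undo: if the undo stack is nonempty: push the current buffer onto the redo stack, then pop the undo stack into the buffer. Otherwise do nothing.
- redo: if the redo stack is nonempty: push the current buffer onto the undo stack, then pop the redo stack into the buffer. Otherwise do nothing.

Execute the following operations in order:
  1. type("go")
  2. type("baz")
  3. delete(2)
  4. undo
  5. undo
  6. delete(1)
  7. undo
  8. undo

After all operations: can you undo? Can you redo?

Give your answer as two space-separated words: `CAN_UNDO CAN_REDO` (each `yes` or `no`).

After op 1 (type): buf='go' undo_depth=1 redo_depth=0
After op 2 (type): buf='gobaz' undo_depth=2 redo_depth=0
After op 3 (delete): buf='gob' undo_depth=3 redo_depth=0
After op 4 (undo): buf='gobaz' undo_depth=2 redo_depth=1
After op 5 (undo): buf='go' undo_depth=1 redo_depth=2
After op 6 (delete): buf='g' undo_depth=2 redo_depth=0
After op 7 (undo): buf='go' undo_depth=1 redo_depth=1
After op 8 (undo): buf='(empty)' undo_depth=0 redo_depth=2

Answer: no yes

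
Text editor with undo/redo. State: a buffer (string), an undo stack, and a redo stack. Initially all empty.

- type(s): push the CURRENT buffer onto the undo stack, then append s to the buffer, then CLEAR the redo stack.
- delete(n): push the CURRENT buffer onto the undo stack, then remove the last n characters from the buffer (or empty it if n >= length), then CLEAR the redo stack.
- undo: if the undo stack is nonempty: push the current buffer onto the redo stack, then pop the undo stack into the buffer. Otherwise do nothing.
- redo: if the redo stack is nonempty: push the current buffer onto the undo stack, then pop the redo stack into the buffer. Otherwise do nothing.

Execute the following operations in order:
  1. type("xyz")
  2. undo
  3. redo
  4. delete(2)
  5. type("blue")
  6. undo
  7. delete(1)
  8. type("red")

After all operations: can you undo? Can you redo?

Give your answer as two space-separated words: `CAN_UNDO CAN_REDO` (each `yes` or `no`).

Answer: yes no

Derivation:
After op 1 (type): buf='xyz' undo_depth=1 redo_depth=0
After op 2 (undo): buf='(empty)' undo_depth=0 redo_depth=1
After op 3 (redo): buf='xyz' undo_depth=1 redo_depth=0
After op 4 (delete): buf='x' undo_depth=2 redo_depth=0
After op 5 (type): buf='xblue' undo_depth=3 redo_depth=0
After op 6 (undo): buf='x' undo_depth=2 redo_depth=1
After op 7 (delete): buf='(empty)' undo_depth=3 redo_depth=0
After op 8 (type): buf='red' undo_depth=4 redo_depth=0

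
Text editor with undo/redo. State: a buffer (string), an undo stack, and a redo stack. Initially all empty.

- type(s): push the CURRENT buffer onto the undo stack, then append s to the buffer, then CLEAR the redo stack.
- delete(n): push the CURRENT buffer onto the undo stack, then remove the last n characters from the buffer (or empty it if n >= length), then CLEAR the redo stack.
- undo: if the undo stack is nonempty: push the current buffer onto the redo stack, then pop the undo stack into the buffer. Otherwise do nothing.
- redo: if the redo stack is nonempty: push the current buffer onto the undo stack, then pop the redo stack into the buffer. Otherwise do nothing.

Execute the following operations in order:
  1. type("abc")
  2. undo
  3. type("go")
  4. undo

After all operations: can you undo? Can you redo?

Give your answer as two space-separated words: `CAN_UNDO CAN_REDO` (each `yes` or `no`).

Answer: no yes

Derivation:
After op 1 (type): buf='abc' undo_depth=1 redo_depth=0
After op 2 (undo): buf='(empty)' undo_depth=0 redo_depth=1
After op 3 (type): buf='go' undo_depth=1 redo_depth=0
After op 4 (undo): buf='(empty)' undo_depth=0 redo_depth=1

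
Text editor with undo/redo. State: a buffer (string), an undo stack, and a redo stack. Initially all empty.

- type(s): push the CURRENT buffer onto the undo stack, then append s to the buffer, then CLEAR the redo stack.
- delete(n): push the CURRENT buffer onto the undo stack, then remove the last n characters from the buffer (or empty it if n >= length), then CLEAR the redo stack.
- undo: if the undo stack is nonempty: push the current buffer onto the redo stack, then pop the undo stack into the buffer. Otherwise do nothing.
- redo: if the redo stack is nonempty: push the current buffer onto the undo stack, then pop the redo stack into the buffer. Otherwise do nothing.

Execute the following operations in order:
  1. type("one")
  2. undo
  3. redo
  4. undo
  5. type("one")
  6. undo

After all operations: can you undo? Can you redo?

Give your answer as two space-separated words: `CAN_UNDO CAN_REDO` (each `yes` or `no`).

Answer: no yes

Derivation:
After op 1 (type): buf='one' undo_depth=1 redo_depth=0
After op 2 (undo): buf='(empty)' undo_depth=0 redo_depth=1
After op 3 (redo): buf='one' undo_depth=1 redo_depth=0
After op 4 (undo): buf='(empty)' undo_depth=0 redo_depth=1
After op 5 (type): buf='one' undo_depth=1 redo_depth=0
After op 6 (undo): buf='(empty)' undo_depth=0 redo_depth=1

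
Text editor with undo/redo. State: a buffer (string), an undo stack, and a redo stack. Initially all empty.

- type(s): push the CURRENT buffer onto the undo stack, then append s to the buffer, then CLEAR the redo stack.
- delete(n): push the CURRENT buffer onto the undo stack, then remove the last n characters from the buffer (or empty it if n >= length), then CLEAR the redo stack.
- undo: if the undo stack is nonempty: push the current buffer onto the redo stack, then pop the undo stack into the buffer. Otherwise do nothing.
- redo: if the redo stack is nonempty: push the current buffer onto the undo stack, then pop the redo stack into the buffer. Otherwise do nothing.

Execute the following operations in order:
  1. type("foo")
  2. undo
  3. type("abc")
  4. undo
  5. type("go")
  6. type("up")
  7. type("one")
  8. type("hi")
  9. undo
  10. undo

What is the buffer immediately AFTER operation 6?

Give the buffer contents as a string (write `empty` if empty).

After op 1 (type): buf='foo' undo_depth=1 redo_depth=0
After op 2 (undo): buf='(empty)' undo_depth=0 redo_depth=1
After op 3 (type): buf='abc' undo_depth=1 redo_depth=0
After op 4 (undo): buf='(empty)' undo_depth=0 redo_depth=1
After op 5 (type): buf='go' undo_depth=1 redo_depth=0
After op 6 (type): buf='goup' undo_depth=2 redo_depth=0

Answer: goup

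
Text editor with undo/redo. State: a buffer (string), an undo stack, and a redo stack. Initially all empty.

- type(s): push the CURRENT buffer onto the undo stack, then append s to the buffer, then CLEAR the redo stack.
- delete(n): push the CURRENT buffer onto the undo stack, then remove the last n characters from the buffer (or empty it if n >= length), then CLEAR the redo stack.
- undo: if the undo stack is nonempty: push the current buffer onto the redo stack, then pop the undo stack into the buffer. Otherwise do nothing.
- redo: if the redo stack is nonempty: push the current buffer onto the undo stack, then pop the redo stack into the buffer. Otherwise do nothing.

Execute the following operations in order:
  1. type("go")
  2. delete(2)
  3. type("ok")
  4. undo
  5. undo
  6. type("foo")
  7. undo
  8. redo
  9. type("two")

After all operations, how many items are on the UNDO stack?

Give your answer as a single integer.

Answer: 3

Derivation:
After op 1 (type): buf='go' undo_depth=1 redo_depth=0
After op 2 (delete): buf='(empty)' undo_depth=2 redo_depth=0
After op 3 (type): buf='ok' undo_depth=3 redo_depth=0
After op 4 (undo): buf='(empty)' undo_depth=2 redo_depth=1
After op 5 (undo): buf='go' undo_depth=1 redo_depth=2
After op 6 (type): buf='gofoo' undo_depth=2 redo_depth=0
After op 7 (undo): buf='go' undo_depth=1 redo_depth=1
After op 8 (redo): buf='gofoo' undo_depth=2 redo_depth=0
After op 9 (type): buf='gofootwo' undo_depth=3 redo_depth=0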